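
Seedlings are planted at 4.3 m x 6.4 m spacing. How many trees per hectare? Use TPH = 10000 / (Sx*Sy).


Formula: TPH = 10000 m^2/ha / (spacing_x * spacing_y)
Area per tree = 4.3 m * 6.4 m = 27.52 m^2
TPH = 10000 / 27.52 = 363 trees/ha

363


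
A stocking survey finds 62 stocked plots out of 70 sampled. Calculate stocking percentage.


Formula: Stocking % = stocked plots / total plots * 100
Stocking = 62 / 70 * 100
Stocking = 0.8857 * 100 = 88.6%

88.6


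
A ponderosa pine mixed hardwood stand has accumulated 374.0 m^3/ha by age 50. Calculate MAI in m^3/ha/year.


Formula: MAI = Total Volume / Stand Age
MAI = 374.0 m^3/ha / 50 years
MAI = 7.48 m^3/ha/year

7.48


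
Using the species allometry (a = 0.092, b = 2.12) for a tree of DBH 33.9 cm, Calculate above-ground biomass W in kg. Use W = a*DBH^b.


Formula: W = a * DBH^b  (allometric power law)
DBH^b = 33.9^2.12 = 1753.9748
W = 0.092 * 1753.9748 = 161.4 kg

161.4


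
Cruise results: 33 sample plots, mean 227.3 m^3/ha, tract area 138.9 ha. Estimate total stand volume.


Formula: Total Volume = Mean Volume per ha * Total Area
Total Volume = 227.3 m^3/ha * 138.9 ha
Total Volume = 31572 m^3

31572


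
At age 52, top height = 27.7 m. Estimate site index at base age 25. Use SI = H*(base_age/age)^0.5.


Formula: SI = H_dom * (base_age / age)^0.5
Age ratio = 25 / 52 = 0.48077
sqrt(age_ratio) = 0.69338
SI = 27.7 * 0.69338 = 19.2 m

19.2


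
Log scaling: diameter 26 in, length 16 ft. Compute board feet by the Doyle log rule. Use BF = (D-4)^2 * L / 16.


Doyle: BF = (D - 4)^2 * L / 16
Adjusted diameter = 26 - 4 = 22 in
(D-4)^2 = 22^2 = 484
BF = 484 * 16 / 16 = 484 BF

484


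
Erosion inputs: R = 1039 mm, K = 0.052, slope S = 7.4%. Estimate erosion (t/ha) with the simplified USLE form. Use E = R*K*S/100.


Formula: E = R * K * S / 100  (simplified USLE)
R * K = 1039 * 0.052 = 54.028
E = 54.028 * 7.4 / 100 = 4.0 t/ha

4.0


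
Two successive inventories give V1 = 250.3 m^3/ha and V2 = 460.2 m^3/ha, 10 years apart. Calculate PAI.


Formula: PAI = (V_T2 - V_T1) / (T2 - T1)
Volume increment = 460.2 - 250.3 = 209.9 m^3/ha
PAI = 209.9 / 10 = 20.99 m^3/ha/year

20.99


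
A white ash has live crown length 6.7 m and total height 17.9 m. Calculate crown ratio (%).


Formula: Crown Ratio = (Crown Length / Total Height) * 100
CR = (6.7 m / 17.9 m) * 100
CR = 0.3743 * 100 = 37.4%

37.4


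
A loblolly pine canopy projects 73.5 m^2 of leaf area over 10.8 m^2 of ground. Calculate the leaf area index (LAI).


Formula: LAI = total leaf area / ground area  (dimensionless)
LAI = 73.5 m^2 / 10.8 m^2
LAI = 6.81

6.81


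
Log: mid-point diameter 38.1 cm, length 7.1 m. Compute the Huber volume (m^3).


Huber: V = Am * L,  Am = pi*(Dm/200)^2
Am = pi*(38.1/200)^2 = 0.114009 m^2
V = 0.114009*7.1 = 0.8095 m^3

0.8095


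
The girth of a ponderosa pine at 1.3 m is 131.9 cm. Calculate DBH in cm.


Formula: DBH = C / pi
DBH = 131.9 / pi
pi = 3.14159...
DBH = 42.0 cm

42.0


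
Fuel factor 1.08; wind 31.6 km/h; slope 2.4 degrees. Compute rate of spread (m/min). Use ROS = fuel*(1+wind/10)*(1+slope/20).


Formula: ROS = fuel * (1 + wind/10) * (1 + slope/20)
Wind factor = 1 + 31.6/10 = 4.16
Slope factor = 1 + 2.4/20 = 1.12
ROS = 1.08 * 4.16 * 1.12 = 5.03 m/min

5.03


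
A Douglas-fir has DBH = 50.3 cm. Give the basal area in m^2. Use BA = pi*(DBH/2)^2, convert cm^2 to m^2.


Formula: BA = pi * (DBH/2)^2 / 10000  (cm^2 to m^2)
Radius = DBH/2 = 50.3/2 = 25.15 cm
BA = pi * 25.15^2 / 10000
   = 1987.128 cm^2 / 10000
   = 0.1987 m^2

0.1987


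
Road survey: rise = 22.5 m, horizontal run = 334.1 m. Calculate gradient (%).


Formula: Gradient = rise / run * 100
Gradient = 22.5 / 334.1 * 100 = 6.7%

6.7


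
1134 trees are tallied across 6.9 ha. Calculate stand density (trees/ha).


Formula: Stand Density = N_trees / Area_ha
Density = 1134 trees / 6.9 ha
Density = 164 trees/ha

164


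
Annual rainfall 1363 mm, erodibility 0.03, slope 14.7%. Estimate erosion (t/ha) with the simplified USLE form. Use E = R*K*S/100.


Formula: E = R * K * S / 100  (simplified USLE)
R * K = 1363 * 0.03 = 40.89
E = 40.89 * 14.7 / 100 = 6.01 t/ha

6.01


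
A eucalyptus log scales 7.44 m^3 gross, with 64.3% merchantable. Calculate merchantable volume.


Formula: MV = V_total * (merchantable_pct / 100)
Merchantable fraction = 64.3% / 100 = 0.643
MV = 7.44 m^3 * 0.643 = 4.784 m^3

4.784


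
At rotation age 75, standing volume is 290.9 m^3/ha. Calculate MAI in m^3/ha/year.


Formula: MAI = Total Volume / Stand Age
MAI = 290.9 m^3/ha / 75 years
MAI = 3.88 m^3/ha/year

3.88


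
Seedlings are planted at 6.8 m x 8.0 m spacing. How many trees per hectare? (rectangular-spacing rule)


Formula: TPH = 10000 m^2/ha / (spacing_x * spacing_y)
Area per tree = 6.8 m * 8.0 m = 54.4 m^2
TPH = 10000 / 54.4 = 184 trees/ha

184


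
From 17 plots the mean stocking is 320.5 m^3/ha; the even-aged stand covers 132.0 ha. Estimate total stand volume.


Formula: Total Volume = Mean Volume per ha * Total Area
Total Volume = 320.5 m^3/ha * 132.0 ha
Total Volume = 42306 m^3

42306


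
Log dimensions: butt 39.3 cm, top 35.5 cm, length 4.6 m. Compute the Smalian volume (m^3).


Smalian: V = (A1 + A2)/2 * L,  A = pi*(D/200)^2
A1 = pi*(39.3/200)^2 = 0.121304 m^2
A2 = pi*(35.5/200)^2 = 0.09898 m^2
V = (0.121304+0.09898)/2*4.6 = 0.5067 m^3

0.5067


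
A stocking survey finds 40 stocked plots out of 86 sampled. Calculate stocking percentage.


Formula: Stocking % = stocked plots / total plots * 100
Stocking = 40 / 86 * 100
Stocking = 0.4651 * 100 = 46.5%

46.5


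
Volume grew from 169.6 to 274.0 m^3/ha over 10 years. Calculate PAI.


Formula: PAI = (V_T2 - V_T1) / (T2 - T1)
Volume increment = 274.0 - 169.6 = 104.4 m^3/ha
PAI = 104.4 / 10 = 10.44 m^3/ha/year

10.44


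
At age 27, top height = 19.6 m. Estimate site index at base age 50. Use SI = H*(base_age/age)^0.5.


Formula: SI = H_dom * (base_age / age)^0.5
Age ratio = 50 / 27 = 1.85185
sqrt(age_ratio) = 1.36083
SI = 19.6 * 1.36083 = 26.7 m

26.7


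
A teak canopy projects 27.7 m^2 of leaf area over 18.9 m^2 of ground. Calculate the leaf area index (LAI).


Formula: LAI = total leaf area / ground area  (dimensionless)
LAI = 27.7 m^2 / 18.9 m^2
LAI = 1.47

1.47


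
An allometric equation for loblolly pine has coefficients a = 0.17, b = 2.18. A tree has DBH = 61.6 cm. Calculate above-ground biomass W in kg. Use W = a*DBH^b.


Formula: W = a * DBH^b  (allometric power law)
DBH^b = 61.6^2.18 = 7966.8374
W = 0.17 * 7966.8374 = 1354.4 kg

1354.4


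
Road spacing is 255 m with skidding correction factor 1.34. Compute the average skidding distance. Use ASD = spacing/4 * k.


Formula: ASD = (spacing / 4) * correction
Uncorrected distance = spacing / 4 = 255 / 4 = 63.75 m
ASD = 63.75 * 1.34 = 85 m

85


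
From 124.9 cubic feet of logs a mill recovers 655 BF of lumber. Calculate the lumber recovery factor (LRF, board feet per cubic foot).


Formula: LRF = Lumber Output (BF) / Log Input (ft^3)
LRF = 655 BF / 124.9 ft^3
LRF = 5.24 BF/ft^3

5.24


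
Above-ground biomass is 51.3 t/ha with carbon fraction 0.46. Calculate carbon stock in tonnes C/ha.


Formula: Carbon Stock = Biomass * Carbon Fraction
C = 51.3 t/ha * 0.46
C = 23.6 t C/ha

23.6


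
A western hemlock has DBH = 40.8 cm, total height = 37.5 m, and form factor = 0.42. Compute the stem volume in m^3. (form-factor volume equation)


Formula: V = pi * (DBH/200)^2 * H * ff
Radius = DBH/200 = 40.8/200 = 0.204 m
Radius^2 = 0.204^2 = 0.041616 m^2
V = pi * 0.041616 * 37.5 * 0.42
V = 2.059 m^3

2.059


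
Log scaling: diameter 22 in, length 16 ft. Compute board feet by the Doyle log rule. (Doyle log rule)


Doyle: BF = (D - 4)^2 * L / 16
Adjusted diameter = 22 - 4 = 18 in
(D-4)^2 = 18^2 = 324
BF = 324 * 16 / 16 = 324 BF

324


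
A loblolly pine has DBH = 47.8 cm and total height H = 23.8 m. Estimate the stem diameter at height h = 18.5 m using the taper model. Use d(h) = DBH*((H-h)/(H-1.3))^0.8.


Taper: d(h) = DBH * ((H - h) / (H - 1.3))^0.8
Numerator = H - h = 23.8 - 18.5 = 5.3 m
Denominator = H - 1.3 = 23.8 - 1.3 = 22.5 m
Ratio = 5.3 / 22.5 = 0.23556
d = 47.8 * 0.23556^0.8 = 15.0 cm

15.0


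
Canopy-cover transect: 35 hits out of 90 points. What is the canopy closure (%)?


Formula: Canopy closure = covered points / total points * 100
Closure = 35 / 90 * 100
Closure = 0.3889 * 100 = 38.9%

38.9


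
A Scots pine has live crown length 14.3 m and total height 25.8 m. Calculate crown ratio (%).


Formula: Crown Ratio = (Crown Length / Total Height) * 100
CR = (14.3 m / 25.8 m) * 100
CR = 0.5543 * 100 = 55.4%

55.4


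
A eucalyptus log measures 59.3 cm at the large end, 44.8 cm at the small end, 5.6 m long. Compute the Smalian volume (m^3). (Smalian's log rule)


Smalian: V = (A1 + A2)/2 * L,  A = pi*(D/200)^2
A1 = pi*(59.3/200)^2 = 0.276184 m^2
A2 = pi*(44.8/200)^2 = 0.157633 m^2
V = (0.276184+0.157633)/2*5.6 = 1.2147 m^3

1.2147


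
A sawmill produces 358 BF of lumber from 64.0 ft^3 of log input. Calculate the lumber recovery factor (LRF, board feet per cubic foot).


Formula: LRF = Lumber Output (BF) / Log Input (ft^3)
LRF = 358 BF / 64.0 ft^3
LRF = 5.59 BF/ft^3

5.59


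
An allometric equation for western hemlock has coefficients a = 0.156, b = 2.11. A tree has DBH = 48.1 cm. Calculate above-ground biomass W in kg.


Formula: W = a * DBH^b  (allometric power law)
DBH^b = 48.1^2.11 = 3542.6326
W = 0.156 * 3542.6326 = 552.7 kg

552.7


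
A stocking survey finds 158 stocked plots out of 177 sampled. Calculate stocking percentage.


Formula: Stocking % = stocked plots / total plots * 100
Stocking = 158 / 177 * 100
Stocking = 0.8927 * 100 = 89.3%

89.3


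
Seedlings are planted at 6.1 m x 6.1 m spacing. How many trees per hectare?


Formula: TPH = 10000 m^2/ha / (spacing_x * spacing_y)
Area per tree = 6.1 m * 6.1 m = 37.21 m^2
TPH = 10000 / 37.21 = 269 trees/ha

269


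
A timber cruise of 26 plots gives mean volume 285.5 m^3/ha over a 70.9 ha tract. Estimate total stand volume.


Formula: Total Volume = Mean Volume per ha * Total Area
Total Volume = 285.5 m^3/ha * 70.9 ha
Total Volume = 20242 m^3

20242


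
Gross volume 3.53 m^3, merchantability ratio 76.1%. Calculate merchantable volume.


Formula: MV = V_total * (merchantable_pct / 100)
Merchantable fraction = 76.1% / 100 = 0.761
MV = 3.53 m^3 * 0.761 = 2.686 m^3

2.686


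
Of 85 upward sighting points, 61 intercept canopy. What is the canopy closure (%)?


Formula: Canopy closure = covered points / total points * 100
Closure = 61 / 85 * 100
Closure = 0.7176 * 100 = 71.8%

71.8


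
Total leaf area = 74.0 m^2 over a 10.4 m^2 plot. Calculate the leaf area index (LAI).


Formula: LAI = total leaf area / ground area  (dimensionless)
LAI = 74.0 m^2 / 10.4 m^2
LAI = 7.12

7.12


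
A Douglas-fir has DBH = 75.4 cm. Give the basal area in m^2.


Formula: BA = pi * (DBH/2)^2 / 10000  (cm^2 to m^2)
Radius = DBH/2 = 75.4/2 = 37.7 cm
BA = pi * 37.7^2 / 10000
   = 4465.1142 cm^2 / 10000
   = 0.4465 m^2

0.4465


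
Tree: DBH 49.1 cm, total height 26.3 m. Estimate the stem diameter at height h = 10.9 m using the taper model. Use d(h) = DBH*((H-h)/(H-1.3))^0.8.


Taper: d(h) = DBH * ((H - h) / (H - 1.3))^0.8
Numerator = H - h = 26.3 - 10.9 = 15.4 m
Denominator = H - 1.3 = 26.3 - 1.3 = 25.0 m
Ratio = 15.4 / 25.0 = 0.616
d = 49.1 * 0.616^0.8 = 33.3 cm

33.3


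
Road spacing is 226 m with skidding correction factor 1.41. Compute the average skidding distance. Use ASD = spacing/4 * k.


Formula: ASD = (spacing / 4) * correction
Uncorrected distance = spacing / 4 = 226 / 4 = 56.5 m
ASD = 56.5 * 1.41 = 80 m

80


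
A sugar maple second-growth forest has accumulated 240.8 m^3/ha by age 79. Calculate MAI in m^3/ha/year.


Formula: MAI = Total Volume / Stand Age
MAI = 240.8 m^3/ha / 79 years
MAI = 3.05 m^3/ha/year

3.05


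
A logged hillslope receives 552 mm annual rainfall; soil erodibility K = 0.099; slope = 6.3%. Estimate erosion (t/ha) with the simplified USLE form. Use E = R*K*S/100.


Formula: E = R * K * S / 100  (simplified USLE)
R * K = 552 * 0.099 = 54.648
E = 54.648 * 6.3 / 100 = 3.44 t/ha

3.44


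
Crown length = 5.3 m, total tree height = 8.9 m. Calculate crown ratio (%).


Formula: Crown Ratio = (Crown Length / Total Height) * 100
CR = (5.3 m / 8.9 m) * 100
CR = 0.5955 * 100 = 59.6%

59.6


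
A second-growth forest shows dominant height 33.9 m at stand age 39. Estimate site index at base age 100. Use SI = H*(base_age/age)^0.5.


Formula: SI = H_dom * (base_age / age)^0.5
Age ratio = 100 / 39 = 2.5641
sqrt(age_ratio) = 1.60128
SI = 33.9 * 1.60128 = 54.3 m

54.3


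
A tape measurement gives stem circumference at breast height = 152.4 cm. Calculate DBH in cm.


Formula: DBH = C / pi
DBH = 152.4 / pi
pi = 3.14159...
DBH = 48.5 cm

48.5


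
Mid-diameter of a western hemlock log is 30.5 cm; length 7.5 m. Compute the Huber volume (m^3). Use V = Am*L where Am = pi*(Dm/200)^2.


Huber: V = Am * L,  Am = pi*(Dm/200)^2
Am = pi*(30.5/200)^2 = 0.073062 m^2
V = 0.073062*7.5 = 0.548 m^3

0.548


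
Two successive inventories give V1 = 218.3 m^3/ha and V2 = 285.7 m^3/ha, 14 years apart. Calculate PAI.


Formula: PAI = (V_T2 - V_T1) / (T2 - T1)
Volume increment = 285.7 - 218.3 = 67.4 m^3/ha
PAI = 67.4 / 14 = 4.81 m^3/ha/year

4.81


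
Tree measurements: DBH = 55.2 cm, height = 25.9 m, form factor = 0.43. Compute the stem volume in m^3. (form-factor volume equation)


Formula: V = pi * (DBH/200)^2 * H * ff
Radius = DBH/200 = 55.2/200 = 0.276 m
Radius^2 = 0.276^2 = 0.076176 m^2
V = pi * 0.076176 * 25.9 * 0.43
V = 2.665 m^3

2.665


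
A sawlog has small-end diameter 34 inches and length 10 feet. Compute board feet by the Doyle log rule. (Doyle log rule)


Doyle: BF = (D - 4)^2 * L / 16
Adjusted diameter = 34 - 4 = 30 in
(D-4)^2 = 30^2 = 900
BF = 900 * 10 / 16 = 563 BF

563


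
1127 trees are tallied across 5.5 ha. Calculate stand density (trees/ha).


Formula: Stand Density = N_trees / Area_ha
Density = 1127 trees / 5.5 ha
Density = 205 trees/ha

205


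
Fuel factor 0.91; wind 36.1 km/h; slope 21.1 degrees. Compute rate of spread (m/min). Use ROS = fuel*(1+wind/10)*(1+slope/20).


Formula: ROS = fuel * (1 + wind/10) * (1 + slope/20)
Wind factor = 1 + 36.1/10 = 4.61
Slope factor = 1 + 21.1/20 = 2.055
ROS = 0.91 * 4.61 * 2.055 = 8.62 m/min

8.62


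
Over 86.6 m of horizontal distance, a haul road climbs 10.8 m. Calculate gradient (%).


Formula: Gradient = rise / run * 100
Gradient = 10.8 / 86.6 * 100 = 12.5%

12.5


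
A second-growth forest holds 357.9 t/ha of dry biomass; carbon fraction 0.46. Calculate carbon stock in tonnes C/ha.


Formula: Carbon Stock = Biomass * Carbon Fraction
C = 357.9 t/ha * 0.46
C = 164.6 t C/ha

164.6


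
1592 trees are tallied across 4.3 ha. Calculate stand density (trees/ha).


Formula: Stand Density = N_trees / Area_ha
Density = 1592 trees / 4.3 ha
Density = 370 trees/ha

370


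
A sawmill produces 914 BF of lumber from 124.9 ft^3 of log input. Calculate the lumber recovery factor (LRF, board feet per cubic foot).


Formula: LRF = Lumber Output (BF) / Log Input (ft^3)
LRF = 914 BF / 124.9 ft^3
LRF = 7.32 BF/ft^3

7.32


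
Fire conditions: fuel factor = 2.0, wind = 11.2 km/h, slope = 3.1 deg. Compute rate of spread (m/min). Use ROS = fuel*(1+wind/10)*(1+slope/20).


Formula: ROS = fuel * (1 + wind/10) * (1 + slope/20)
Wind factor = 1 + 11.2/10 = 2.12
Slope factor = 1 + 3.1/20 = 1.155
ROS = 2.0 * 2.12 * 1.155 = 4.9 m/min

4.9


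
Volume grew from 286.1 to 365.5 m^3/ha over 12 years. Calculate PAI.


Formula: PAI = (V_T2 - V_T1) / (T2 - T1)
Volume increment = 365.5 - 286.1 = 79.4 m^3/ha
PAI = 79.4 / 12 = 6.62 m^3/ha/year

6.62


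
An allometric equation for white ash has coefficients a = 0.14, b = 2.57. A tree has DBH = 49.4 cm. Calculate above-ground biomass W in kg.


Formula: W = a * DBH^b  (allometric power law)
DBH^b = 49.4^2.57 = 22536.0739
W = 0.14 * 22536.0739 = 3155.1 kg

3155.1


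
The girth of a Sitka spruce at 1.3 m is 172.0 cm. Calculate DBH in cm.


Formula: DBH = C / pi
DBH = 172.0 / pi
pi = 3.14159...
DBH = 54.7 cm

54.7


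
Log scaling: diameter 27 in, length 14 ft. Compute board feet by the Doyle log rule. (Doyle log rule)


Doyle: BF = (D - 4)^2 * L / 16
Adjusted diameter = 27 - 4 = 23 in
(D-4)^2 = 23^2 = 529
BF = 529 * 14 / 16 = 463 BF

463


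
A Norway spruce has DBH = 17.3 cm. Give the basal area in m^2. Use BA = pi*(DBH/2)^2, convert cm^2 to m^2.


Formula: BA = pi * (DBH/2)^2 / 10000  (cm^2 to m^2)
Radius = DBH/2 = 17.3/2 = 8.65 cm
BA = pi * 8.65^2 / 10000
   = 235.0618 cm^2 / 10000
   = 0.0235 m^2

0.0235


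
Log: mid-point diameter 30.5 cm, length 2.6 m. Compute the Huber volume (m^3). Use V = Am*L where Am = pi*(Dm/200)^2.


Huber: V = Am * L,  Am = pi*(Dm/200)^2
Am = pi*(30.5/200)^2 = 0.073062 m^2
V = 0.073062*2.6 = 0.19 m^3

0.19


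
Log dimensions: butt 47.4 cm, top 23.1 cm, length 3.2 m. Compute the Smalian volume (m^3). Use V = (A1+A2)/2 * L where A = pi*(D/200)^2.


Smalian: V = (A1 + A2)/2 * L,  A = pi*(D/200)^2
A1 = pi*(47.4/200)^2 = 0.17646 m^2
A2 = pi*(23.1/200)^2 = 0.04191 m^2
V = (0.17646+0.04191)/2*3.2 = 0.3494 m^3

0.3494


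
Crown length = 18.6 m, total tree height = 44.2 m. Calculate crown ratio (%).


Formula: Crown Ratio = (Crown Length / Total Height) * 100
CR = (18.6 m / 44.2 m) * 100
CR = 0.4208 * 100 = 42.1%

42.1


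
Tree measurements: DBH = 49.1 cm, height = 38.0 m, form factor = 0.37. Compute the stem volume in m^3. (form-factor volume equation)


Formula: V = pi * (DBH/200)^2 * H * ff
Radius = DBH/200 = 49.1/200 = 0.2455 m
Radius^2 = 0.2455^2 = 0.06027025 m^2
V = pi * 0.06027025 * 38.0 * 0.37
V = 2.662 m^3

2.662


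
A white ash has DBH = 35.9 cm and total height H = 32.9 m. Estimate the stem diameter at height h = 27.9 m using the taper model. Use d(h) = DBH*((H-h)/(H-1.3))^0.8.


Taper: d(h) = DBH * ((H - h) / (H - 1.3))^0.8
Numerator = H - h = 32.9 - 27.9 = 5.0 m
Denominator = H - 1.3 = 32.9 - 1.3 = 31.6 m
Ratio = 5.0 / 31.6 = 0.15823
d = 35.9 * 0.15823^0.8 = 8.2 cm

8.2


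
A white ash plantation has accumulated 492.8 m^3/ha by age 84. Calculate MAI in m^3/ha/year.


Formula: MAI = Total Volume / Stand Age
MAI = 492.8 m^3/ha / 84 years
MAI = 5.87 m^3/ha/year

5.87


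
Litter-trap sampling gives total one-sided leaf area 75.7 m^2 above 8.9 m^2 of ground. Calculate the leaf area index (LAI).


Formula: LAI = total leaf area / ground area  (dimensionless)
LAI = 75.7 m^2 / 8.9 m^2
LAI = 8.51

8.51


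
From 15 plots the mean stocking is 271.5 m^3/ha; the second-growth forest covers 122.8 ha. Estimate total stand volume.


Formula: Total Volume = Mean Volume per ha * Total Area
Total Volume = 271.5 m^3/ha * 122.8 ha
Total Volume = 33340 m^3

33340


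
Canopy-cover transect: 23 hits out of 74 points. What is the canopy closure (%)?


Formula: Canopy closure = covered points / total points * 100
Closure = 23 / 74 * 100
Closure = 0.3108 * 100 = 31.1%

31.1


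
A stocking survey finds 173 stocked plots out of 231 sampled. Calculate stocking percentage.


Formula: Stocking % = stocked plots / total plots * 100
Stocking = 173 / 231 * 100
Stocking = 0.7489 * 100 = 74.9%

74.9


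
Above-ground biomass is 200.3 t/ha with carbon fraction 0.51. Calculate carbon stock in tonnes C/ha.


Formula: Carbon Stock = Biomass * Carbon Fraction
C = 200.3 t/ha * 0.51
C = 102.2 t C/ha

102.2


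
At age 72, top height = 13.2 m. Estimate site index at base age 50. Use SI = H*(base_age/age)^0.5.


Formula: SI = H_dom * (base_age / age)^0.5
Age ratio = 50 / 72 = 0.69444
sqrt(age_ratio) = 0.83333
SI = 13.2 * 0.83333 = 11.0 m

11.0


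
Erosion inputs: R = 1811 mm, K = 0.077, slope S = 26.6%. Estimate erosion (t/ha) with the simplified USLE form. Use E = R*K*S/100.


Formula: E = R * K * S / 100  (simplified USLE)
R * K = 1811 * 0.077 = 139.447
E = 139.447 * 26.6 / 100 = 37.09 t/ha

37.09


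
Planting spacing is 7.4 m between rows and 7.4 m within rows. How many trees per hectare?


Formula: TPH = 10000 m^2/ha / (spacing_x * spacing_y)
Area per tree = 7.4 m * 7.4 m = 54.76 m^2
TPH = 10000 / 54.76 = 183 trees/ha

183


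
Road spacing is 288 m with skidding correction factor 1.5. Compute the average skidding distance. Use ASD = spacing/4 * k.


Formula: ASD = (spacing / 4) * correction
Uncorrected distance = spacing / 4 = 288 / 4 = 72 m
ASD = 72 * 1.5 = 108 m

108


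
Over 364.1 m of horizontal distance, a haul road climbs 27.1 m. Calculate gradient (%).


Formula: Gradient = rise / run * 100
Gradient = 27.1 / 364.1 * 100 = 7.4%

7.4


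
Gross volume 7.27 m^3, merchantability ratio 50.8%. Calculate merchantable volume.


Formula: MV = V_total * (merchantable_pct / 100)
Merchantable fraction = 50.8% / 100 = 0.508
MV = 7.27 m^3 * 0.508 = 3.693 m^3

3.693


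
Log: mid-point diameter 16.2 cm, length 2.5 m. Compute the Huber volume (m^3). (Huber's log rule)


Huber: V = Am * L,  Am = pi*(Dm/200)^2
Am = pi*(16.2/200)^2 = 0.020612 m^2
V = 0.020612*2.5 = 0.0515 m^3

0.0515


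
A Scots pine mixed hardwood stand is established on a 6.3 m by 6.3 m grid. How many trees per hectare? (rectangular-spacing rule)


Formula: TPH = 10000 m^2/ha / (spacing_x * spacing_y)
Area per tree = 6.3 m * 6.3 m = 39.69 m^2
TPH = 10000 / 39.69 = 252 trees/ha

252


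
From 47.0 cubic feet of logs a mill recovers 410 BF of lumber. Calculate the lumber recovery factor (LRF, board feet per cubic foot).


Formula: LRF = Lumber Output (BF) / Log Input (ft^3)
LRF = 410 BF / 47.0 ft^3
LRF = 8.72 BF/ft^3

8.72


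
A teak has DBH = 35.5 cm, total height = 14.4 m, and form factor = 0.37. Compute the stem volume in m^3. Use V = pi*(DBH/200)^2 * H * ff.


Formula: V = pi * (DBH/200)^2 * H * ff
Radius = DBH/200 = 35.5/200 = 0.1775 m
Radius^2 = 0.1775^2 = 0.03150625 m^2
V = pi * 0.03150625 * 14.4 * 0.37
V = 0.527 m^3

0.527


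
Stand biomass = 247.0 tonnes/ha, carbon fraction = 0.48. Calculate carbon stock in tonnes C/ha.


Formula: Carbon Stock = Biomass * Carbon Fraction
C = 247.0 t/ha * 0.48
C = 118.6 t C/ha

118.6


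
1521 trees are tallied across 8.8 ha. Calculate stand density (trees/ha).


Formula: Stand Density = N_trees / Area_ha
Density = 1521 trees / 8.8 ha
Density = 173 trees/ha

173


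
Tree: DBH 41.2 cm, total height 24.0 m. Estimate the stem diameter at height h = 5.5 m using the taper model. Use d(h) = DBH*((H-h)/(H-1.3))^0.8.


Taper: d(h) = DBH * ((H - h) / (H - 1.3))^0.8
Numerator = H - h = 24.0 - 5.5 = 18.5 m
Denominator = H - 1.3 = 24.0 - 1.3 = 22.7 m
Ratio = 18.5 / 22.7 = 0.81498
d = 41.2 * 0.81498^0.8 = 35.0 cm

35.0


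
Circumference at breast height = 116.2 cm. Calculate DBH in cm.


Formula: DBH = C / pi
DBH = 116.2 / pi
pi = 3.14159...
DBH = 37.0 cm

37.0


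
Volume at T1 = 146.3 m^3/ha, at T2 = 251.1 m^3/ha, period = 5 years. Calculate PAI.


Formula: PAI = (V_T2 - V_T1) / (T2 - T1)
Volume increment = 251.1 - 146.3 = 104.8 m^3/ha
PAI = 104.8 / 5 = 20.96 m^3/ha/year

20.96


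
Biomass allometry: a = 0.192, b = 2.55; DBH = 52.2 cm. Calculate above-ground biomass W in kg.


Formula: W = a * DBH^b  (allometric power law)
DBH^b = 52.2^2.55 = 23991.6315
W = 0.192 * 23991.6315 = 4606.4 kg

4606.4


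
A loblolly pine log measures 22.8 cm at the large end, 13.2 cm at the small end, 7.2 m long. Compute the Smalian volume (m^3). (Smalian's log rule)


Smalian: V = (A1 + A2)/2 * L,  A = pi*(D/200)^2
A1 = pi*(22.8/200)^2 = 0.040828 m^2
A2 = pi*(13.2/200)^2 = 0.013685 m^2
V = (0.040828+0.013685)/2*7.2 = 0.1962 m^3

0.1962


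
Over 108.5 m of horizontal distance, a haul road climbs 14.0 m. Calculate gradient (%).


Formula: Gradient = rise / run * 100
Gradient = 14.0 / 108.5 * 100 = 12.9%

12.9


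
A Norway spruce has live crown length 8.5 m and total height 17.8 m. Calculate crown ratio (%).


Formula: Crown Ratio = (Crown Length / Total Height) * 100
CR = (8.5 m / 17.8 m) * 100
CR = 0.4775 * 100 = 47.8%

47.8


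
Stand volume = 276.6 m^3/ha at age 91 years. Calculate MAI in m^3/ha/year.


Formula: MAI = Total Volume / Stand Age
MAI = 276.6 m^3/ha / 91 years
MAI = 3.04 m^3/ha/year

3.04


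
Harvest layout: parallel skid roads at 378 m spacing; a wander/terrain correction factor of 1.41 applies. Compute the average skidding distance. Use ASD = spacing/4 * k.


Formula: ASD = (spacing / 4) * correction
Uncorrected distance = spacing / 4 = 378 / 4 = 94.5 m
ASD = 94.5 * 1.41 = 133 m

133


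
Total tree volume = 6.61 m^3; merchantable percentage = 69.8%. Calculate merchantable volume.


Formula: MV = V_total * (merchantable_pct / 100)
Merchantable fraction = 69.8% / 100 = 0.698
MV = 6.61 m^3 * 0.698 = 4.614 m^3

4.614


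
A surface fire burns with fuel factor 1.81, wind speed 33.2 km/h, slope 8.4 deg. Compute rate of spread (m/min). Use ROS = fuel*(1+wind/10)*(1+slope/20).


Formula: ROS = fuel * (1 + wind/10) * (1 + slope/20)
Wind factor = 1 + 33.2/10 = 4.32
Slope factor = 1 + 8.4/20 = 1.42
ROS = 1.81 * 4.32 * 1.42 = 11.1 m/min

11.1


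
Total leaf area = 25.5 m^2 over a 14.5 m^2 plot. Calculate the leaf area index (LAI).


Formula: LAI = total leaf area / ground area  (dimensionless)
LAI = 25.5 m^2 / 14.5 m^2
LAI = 1.76

1.76


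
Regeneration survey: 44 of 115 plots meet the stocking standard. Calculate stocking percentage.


Formula: Stocking % = stocked plots / total plots * 100
Stocking = 44 / 115 * 100
Stocking = 0.3826 * 100 = 38.3%

38.3


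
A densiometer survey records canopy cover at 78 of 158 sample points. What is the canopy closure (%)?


Formula: Canopy closure = covered points / total points * 100
Closure = 78 / 158 * 100
Closure = 0.4937 * 100 = 49.4%

49.4


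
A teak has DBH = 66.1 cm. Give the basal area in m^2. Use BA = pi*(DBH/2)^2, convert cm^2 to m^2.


Formula: BA = pi * (DBH/2)^2 / 10000  (cm^2 to m^2)
Radius = DBH/2 = 66.1/2 = 33.05 cm
BA = pi * 33.05^2 / 10000
   = 3431.5695 cm^2 / 10000
   = 0.3432 m^2

0.3432


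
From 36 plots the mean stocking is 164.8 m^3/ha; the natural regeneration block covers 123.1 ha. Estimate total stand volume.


Formula: Total Volume = Mean Volume per ha * Total Area
Total Volume = 164.8 m^3/ha * 123.1 ha
Total Volume = 20287 m^3

20287


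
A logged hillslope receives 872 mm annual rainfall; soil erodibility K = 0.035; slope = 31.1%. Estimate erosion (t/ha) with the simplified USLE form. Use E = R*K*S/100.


Formula: E = R * K * S / 100  (simplified USLE)
R * K = 872 * 0.035 = 30.52
E = 30.52 * 31.1 / 100 = 9.49 t/ha

9.49


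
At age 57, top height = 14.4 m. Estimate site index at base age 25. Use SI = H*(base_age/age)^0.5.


Formula: SI = H_dom * (base_age / age)^0.5
Age ratio = 25 / 57 = 0.4386
sqrt(age_ratio) = 0.66227
SI = 14.4 * 0.66227 = 9.5 m

9.5


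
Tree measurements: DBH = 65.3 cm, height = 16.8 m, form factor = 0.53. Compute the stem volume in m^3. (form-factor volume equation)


Formula: V = pi * (DBH/200)^2 * H * ff
Radius = DBH/200 = 65.3/200 = 0.3265 m
Radius^2 = 0.3265^2 = 0.10660225 m^2
V = pi * 0.10660225 * 16.8 * 0.53
V = 2.982 m^3

2.982


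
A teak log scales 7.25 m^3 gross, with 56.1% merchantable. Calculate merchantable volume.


Formula: MV = V_total * (merchantable_pct / 100)
Merchantable fraction = 56.1% / 100 = 0.561
MV = 7.25 m^3 * 0.561 = 4.067 m^3

4.067


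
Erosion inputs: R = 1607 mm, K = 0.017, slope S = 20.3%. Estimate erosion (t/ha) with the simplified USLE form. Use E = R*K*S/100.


Formula: E = R * K * S / 100  (simplified USLE)
R * K = 1607 * 0.017 = 27.319
E = 27.319 * 20.3 / 100 = 5.55 t/ha

5.55


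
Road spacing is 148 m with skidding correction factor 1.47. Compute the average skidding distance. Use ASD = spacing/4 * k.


Formula: ASD = (spacing / 4) * correction
Uncorrected distance = spacing / 4 = 148 / 4 = 37 m
ASD = 37 * 1.47 = 54 m

54


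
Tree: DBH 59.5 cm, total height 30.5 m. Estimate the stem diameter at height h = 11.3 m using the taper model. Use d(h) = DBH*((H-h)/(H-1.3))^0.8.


Taper: d(h) = DBH * ((H - h) / (H - 1.3))^0.8
Numerator = H - h = 30.5 - 11.3 = 19.2 m
Denominator = H - 1.3 = 30.5 - 1.3 = 29.2 m
Ratio = 19.2 / 29.2 = 0.65753
d = 59.5 * 0.65753^0.8 = 42.5 cm

42.5


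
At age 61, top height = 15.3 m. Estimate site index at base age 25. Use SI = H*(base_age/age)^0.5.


Formula: SI = H_dom * (base_age / age)^0.5
Age ratio = 25 / 61 = 0.40984
sqrt(age_ratio) = 0.64018
SI = 15.3 * 0.64018 = 9.8 m

9.8


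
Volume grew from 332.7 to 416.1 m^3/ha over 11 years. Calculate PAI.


Formula: PAI = (V_T2 - V_T1) / (T2 - T1)
Volume increment = 416.1 - 332.7 = 83.4 m^3/ha
PAI = 83.4 / 11 = 7.58 m^3/ha/year

7.58


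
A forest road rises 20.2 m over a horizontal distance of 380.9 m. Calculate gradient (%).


Formula: Gradient = rise / run * 100
Gradient = 20.2 / 380.9 * 100 = 5.3%

5.3


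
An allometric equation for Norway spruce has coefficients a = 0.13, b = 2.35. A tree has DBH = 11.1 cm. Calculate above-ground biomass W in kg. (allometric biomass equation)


Formula: W = a * DBH^b  (allometric power law)
DBH^b = 11.1^2.35 = 286.0942
W = 0.13 * 286.0942 = 37.2 kg

37.2


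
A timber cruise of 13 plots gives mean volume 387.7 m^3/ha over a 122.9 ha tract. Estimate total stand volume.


Formula: Total Volume = Mean Volume per ha * Total Area
Total Volume = 387.7 m^3/ha * 122.9 ha
Total Volume = 47648 m^3

47648


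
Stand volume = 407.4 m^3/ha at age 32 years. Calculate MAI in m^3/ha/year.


Formula: MAI = Total Volume / Stand Age
MAI = 407.4 m^3/ha / 32 years
MAI = 12.73 m^3/ha/year

12.73


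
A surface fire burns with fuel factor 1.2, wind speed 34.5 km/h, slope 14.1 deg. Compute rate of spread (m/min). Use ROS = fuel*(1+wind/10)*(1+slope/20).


Formula: ROS = fuel * (1 + wind/10) * (1 + slope/20)
Wind factor = 1 + 34.5/10 = 4.45
Slope factor = 1 + 14.1/20 = 1.705
ROS = 1.2 * 4.45 * 1.705 = 9.1 m/min

9.1


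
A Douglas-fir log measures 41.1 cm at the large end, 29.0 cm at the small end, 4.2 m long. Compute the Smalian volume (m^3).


Smalian: V = (A1 + A2)/2 * L,  A = pi*(D/200)^2
A1 = pi*(41.1/200)^2 = 0.13267 m^2
A2 = pi*(29.0/200)^2 = 0.066052 m^2
V = (0.13267+0.066052)/2*4.2 = 0.4173 m^3

0.4173


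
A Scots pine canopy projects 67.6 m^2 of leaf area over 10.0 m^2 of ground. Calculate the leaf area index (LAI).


Formula: LAI = total leaf area / ground area  (dimensionless)
LAI = 67.6 m^2 / 10.0 m^2
LAI = 6.76

6.76


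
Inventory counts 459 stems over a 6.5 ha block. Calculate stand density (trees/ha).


Formula: Stand Density = N_trees / Area_ha
Density = 459 trees / 6.5 ha
Density = 71 trees/ha

71


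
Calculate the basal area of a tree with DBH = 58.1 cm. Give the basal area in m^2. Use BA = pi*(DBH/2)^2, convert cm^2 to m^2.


Formula: BA = pi * (DBH/2)^2 / 10000  (cm^2 to m^2)
Radius = DBH/2 = 58.1/2 = 29.05 cm
BA = pi * 29.05^2 / 10000
   = 2651.1979 cm^2 / 10000
   = 0.2651 m^2

0.2651


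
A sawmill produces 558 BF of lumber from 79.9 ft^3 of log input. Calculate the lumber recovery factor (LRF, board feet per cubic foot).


Formula: LRF = Lumber Output (BF) / Log Input (ft^3)
LRF = 558 BF / 79.9 ft^3
LRF = 6.98 BF/ft^3

6.98


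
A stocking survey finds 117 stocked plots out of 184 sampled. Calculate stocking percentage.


Formula: Stocking % = stocked plots / total plots * 100
Stocking = 117 / 184 * 100
Stocking = 0.6359 * 100 = 63.6%

63.6


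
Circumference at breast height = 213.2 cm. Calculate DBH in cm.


Formula: DBH = C / pi
DBH = 213.2 / pi
pi = 3.14159...
DBH = 67.9 cm

67.9


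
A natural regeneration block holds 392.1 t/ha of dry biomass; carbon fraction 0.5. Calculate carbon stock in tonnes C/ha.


Formula: Carbon Stock = Biomass * Carbon Fraction
C = 392.1 t/ha * 0.5
C = 196.1 t C/ha

196.1


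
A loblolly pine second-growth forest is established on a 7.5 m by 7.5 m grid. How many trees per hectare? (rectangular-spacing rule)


Formula: TPH = 10000 m^2/ha / (spacing_x * spacing_y)
Area per tree = 7.5 m * 7.5 m = 56.25 m^2
TPH = 10000 / 56.25 = 178 trees/ha

178


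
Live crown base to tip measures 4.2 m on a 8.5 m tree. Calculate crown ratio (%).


Formula: Crown Ratio = (Crown Length / Total Height) * 100
CR = (4.2 m / 8.5 m) * 100
CR = 0.4941 * 100 = 49.4%

49.4


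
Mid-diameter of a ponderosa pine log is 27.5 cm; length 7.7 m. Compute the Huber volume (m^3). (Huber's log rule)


Huber: V = Am * L,  Am = pi*(Dm/200)^2
Am = pi*(27.5/200)^2 = 0.059396 m^2
V = 0.059396*7.7 = 0.4573 m^3

0.4573


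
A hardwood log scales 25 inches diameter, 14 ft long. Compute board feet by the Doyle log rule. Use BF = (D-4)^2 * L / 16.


Doyle: BF = (D - 4)^2 * L / 16
Adjusted diameter = 25 - 4 = 21 in
(D-4)^2 = 21^2 = 441
BF = 441 * 14 / 16 = 386 BF

386


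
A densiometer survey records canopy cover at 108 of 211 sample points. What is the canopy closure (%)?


Formula: Canopy closure = covered points / total points * 100
Closure = 108 / 211 * 100
Closure = 0.5118 * 100 = 51.2%

51.2


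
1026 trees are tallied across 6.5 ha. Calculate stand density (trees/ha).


Formula: Stand Density = N_trees / Area_ha
Density = 1026 trees / 6.5 ha
Density = 158 trees/ha

158


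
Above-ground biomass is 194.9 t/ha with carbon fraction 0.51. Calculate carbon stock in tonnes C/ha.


Formula: Carbon Stock = Biomass * Carbon Fraction
C = 194.9 t/ha * 0.51
C = 99.4 t C/ha

99.4


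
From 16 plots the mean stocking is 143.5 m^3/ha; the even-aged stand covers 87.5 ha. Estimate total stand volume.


Formula: Total Volume = Mean Volume per ha * Total Area
Total Volume = 143.5 m^3/ha * 87.5 ha
Total Volume = 12556 m^3

12556


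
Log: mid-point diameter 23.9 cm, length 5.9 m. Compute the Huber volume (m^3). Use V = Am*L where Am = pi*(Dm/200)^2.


Huber: V = Am * L,  Am = pi*(Dm/200)^2
Am = pi*(23.9/200)^2 = 0.044863 m^2
V = 0.044863*5.9 = 0.2647 m^3

0.2647


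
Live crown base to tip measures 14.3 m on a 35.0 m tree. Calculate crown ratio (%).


Formula: Crown Ratio = (Crown Length / Total Height) * 100
CR = (14.3 m / 35.0 m) * 100
CR = 0.4086 * 100 = 40.9%

40.9


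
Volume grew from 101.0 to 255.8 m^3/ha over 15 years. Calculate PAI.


Formula: PAI = (V_T2 - V_T1) / (T2 - T1)
Volume increment = 255.8 - 101.0 = 154.8 m^3/ha
PAI = 154.8 / 15 = 10.32 m^3/ha/year

10.32


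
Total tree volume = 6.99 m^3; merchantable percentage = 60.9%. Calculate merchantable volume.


Formula: MV = V_total * (merchantable_pct / 100)
Merchantable fraction = 60.9% / 100 = 0.609
MV = 6.99 m^3 * 0.609 = 4.257 m^3

4.257


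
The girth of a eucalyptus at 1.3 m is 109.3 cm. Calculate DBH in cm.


Formula: DBH = C / pi
DBH = 109.3 / pi
pi = 3.14159...
DBH = 34.8 cm

34.8


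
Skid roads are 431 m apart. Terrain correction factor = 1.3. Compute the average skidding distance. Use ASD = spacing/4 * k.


Formula: ASD = (spacing / 4) * correction
Uncorrected distance = spacing / 4 = 431 / 4 = 107.75 m
ASD = 107.75 * 1.3 = 140 m

140


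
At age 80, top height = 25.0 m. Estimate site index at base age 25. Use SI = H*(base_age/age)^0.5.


Formula: SI = H_dom * (base_age / age)^0.5
Age ratio = 25 / 80 = 0.3125
sqrt(age_ratio) = 0.55902
SI = 25.0 * 0.55902 = 14.0 m

14.0


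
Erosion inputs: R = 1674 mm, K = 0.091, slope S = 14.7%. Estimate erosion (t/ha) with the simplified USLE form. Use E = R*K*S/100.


Formula: E = R * K * S / 100  (simplified USLE)
R * K = 1674 * 0.091 = 152.334
E = 152.334 * 14.7 / 100 = 22.39 t/ha

22.39


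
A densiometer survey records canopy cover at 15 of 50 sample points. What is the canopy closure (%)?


Formula: Canopy closure = covered points / total points * 100
Closure = 15 / 50 * 100
Closure = 0.3 * 100 = 30.0%

30.0


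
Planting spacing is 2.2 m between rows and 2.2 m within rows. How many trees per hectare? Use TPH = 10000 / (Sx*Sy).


Formula: TPH = 10000 m^2/ha / (spacing_x * spacing_y)
Area per tree = 2.2 m * 2.2 m = 4.84 m^2
TPH = 10000 / 4.84 = 2066 trees/ha

2066


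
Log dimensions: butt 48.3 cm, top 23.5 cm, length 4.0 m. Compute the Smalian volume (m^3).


Smalian: V = (A1 + A2)/2 * L,  A = pi*(D/200)^2
A1 = pi*(48.3/200)^2 = 0.183225 m^2
A2 = pi*(23.5/200)^2 = 0.043374 m^2
V = (0.183225+0.043374)/2*4.0 = 0.4532 m^3

0.4532


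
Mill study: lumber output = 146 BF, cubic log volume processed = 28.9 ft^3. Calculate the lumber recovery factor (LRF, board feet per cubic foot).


Formula: LRF = Lumber Output (BF) / Log Input (ft^3)
LRF = 146 BF / 28.9 ft^3
LRF = 5.05 BF/ft^3

5.05


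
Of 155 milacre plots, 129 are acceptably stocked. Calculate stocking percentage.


Formula: Stocking % = stocked plots / total plots * 100
Stocking = 129 / 155 * 100
Stocking = 0.8323 * 100 = 83.2%

83.2


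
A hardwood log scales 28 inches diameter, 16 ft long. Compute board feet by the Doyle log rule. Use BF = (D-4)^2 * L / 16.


Doyle: BF = (D - 4)^2 * L / 16
Adjusted diameter = 28 - 4 = 24 in
(D-4)^2 = 24^2 = 576
BF = 576 * 16 / 16 = 576 BF

576


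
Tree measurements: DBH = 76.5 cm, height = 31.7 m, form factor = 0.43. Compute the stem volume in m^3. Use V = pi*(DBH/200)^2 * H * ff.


Formula: V = pi * (DBH/200)^2 * H * ff
Radius = DBH/200 = 76.5/200 = 0.3825 m
Radius^2 = 0.3825^2 = 0.14630625 m^2
V = pi * 0.14630625 * 31.7 * 0.43
V = 6.265 m^3

6.265


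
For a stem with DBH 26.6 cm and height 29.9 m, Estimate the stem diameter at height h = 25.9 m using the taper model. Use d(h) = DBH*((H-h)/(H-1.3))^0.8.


Taper: d(h) = DBH * ((H - h) / (H - 1.3))^0.8
Numerator = H - h = 29.9 - 25.9 = 4.0 m
Denominator = H - 1.3 = 29.9 - 1.3 = 28.6 m
Ratio = 4.0 / 28.6 = 0.13986
d = 26.6 * 0.13986^0.8 = 5.5 cm

5.5


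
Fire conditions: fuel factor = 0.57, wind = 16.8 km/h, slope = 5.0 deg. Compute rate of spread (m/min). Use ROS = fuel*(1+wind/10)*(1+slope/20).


Formula: ROS = fuel * (1 + wind/10) * (1 + slope/20)
Wind factor = 1 + 16.8/10 = 2.68
Slope factor = 1 + 5.0/20 = 1.25
ROS = 0.57 * 2.68 * 1.25 = 1.91 m/min

1.91


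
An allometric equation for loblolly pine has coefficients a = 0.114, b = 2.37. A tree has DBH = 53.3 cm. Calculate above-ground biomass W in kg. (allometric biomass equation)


Formula: W = a * DBH^b  (allometric power law)
DBH^b = 53.3^2.37 = 12369.2534
W = 0.114 * 12369.2534 = 1410.1 kg

1410.1


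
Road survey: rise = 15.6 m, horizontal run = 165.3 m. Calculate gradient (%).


Formula: Gradient = rise / run * 100
Gradient = 15.6 / 165.3 * 100 = 9.4%

9.4


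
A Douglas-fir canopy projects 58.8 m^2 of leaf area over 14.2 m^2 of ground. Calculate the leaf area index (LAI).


Formula: LAI = total leaf area / ground area  (dimensionless)
LAI = 58.8 m^2 / 14.2 m^2
LAI = 4.14

4.14


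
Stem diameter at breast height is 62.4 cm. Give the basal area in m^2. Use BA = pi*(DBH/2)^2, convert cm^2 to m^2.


Formula: BA = pi * (DBH/2)^2 / 10000  (cm^2 to m^2)
Radius = DBH/2 = 62.4/2 = 31.2 cm
BA = pi * 31.2^2 / 10000
   = 3058.152 cm^2 / 10000
   = 0.3058 m^2

0.3058


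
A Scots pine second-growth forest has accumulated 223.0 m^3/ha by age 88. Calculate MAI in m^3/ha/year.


Formula: MAI = Total Volume / Stand Age
MAI = 223.0 m^3/ha / 88 years
MAI = 2.53 m^3/ha/year

2.53


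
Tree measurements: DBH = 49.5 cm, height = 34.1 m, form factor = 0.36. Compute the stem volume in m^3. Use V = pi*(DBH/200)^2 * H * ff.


Formula: V = pi * (DBH/200)^2 * H * ff
Radius = DBH/200 = 49.5/200 = 0.2475 m
Radius^2 = 0.2475^2 = 0.06125625 m^2
V = pi * 0.06125625 * 34.1 * 0.36
V = 2.362 m^3

2.362
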